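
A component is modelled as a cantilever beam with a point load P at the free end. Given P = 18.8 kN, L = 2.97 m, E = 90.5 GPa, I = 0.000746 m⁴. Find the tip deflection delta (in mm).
Model: a cantilever beam with a point load P at the free end, so delta = (P·L^3) / (3·E·I).
Convert to SI units:
  P = 18.8 kN = 18800 N
  E = 90.5 GPa = 9.05 × 10¹⁰ Pa
Substitute:
  delta = (18800 × 2.97^3) / (3 × (9.05 × 10¹⁰) × 0.000746)
  delta = 0.002432 m
Convert: delta = 0.002432 m = 2.432 mm
Final answer: delta = 2.432 mm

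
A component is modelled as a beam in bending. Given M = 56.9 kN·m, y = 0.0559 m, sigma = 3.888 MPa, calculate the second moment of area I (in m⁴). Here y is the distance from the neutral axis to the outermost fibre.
Model: a beam in bending, so sigma = (M·y) / I.
Solve for I: I = (M·y) / sigma.
Convert to SI units:
  M = 56.9 kN·m = 56900 N·m
  sigma = 3.888 MPa = 3.888 × 10⁶ Pa
Substitute:
  I = (56900 × 0.0559) / (3.888 × 10⁶)
  I = 0.0008181 m⁴
Final answer: I = 0.0008181 m⁴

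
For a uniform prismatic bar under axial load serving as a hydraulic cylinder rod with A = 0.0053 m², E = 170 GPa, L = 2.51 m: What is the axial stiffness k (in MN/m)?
Model: a uniform prismatic bar under axial load, so k = (A·E) / L.
Convert to SI units:
  E = 170 GPa = 1.7 × 10¹¹ Pa
Substitute:
  k = (0.0053 × (1.7 × 10¹¹)) / 2.51
  k = 3.59 × 10⁸ N/m
Convert: k = 3.59 × 10⁸ N/m = 359 MN/m
Final answer: k = 359 MN/m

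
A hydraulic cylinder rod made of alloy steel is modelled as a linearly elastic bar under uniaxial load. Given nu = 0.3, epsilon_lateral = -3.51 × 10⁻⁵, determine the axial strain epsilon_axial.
Model: a linearly elastic bar under uniaxial load, so epsilon_lateral = -nu·epsilon_axial.
Solve for epsilon_axial: epsilon_axial = -epsilon_lateral / nu.
Substitute:
  epsilon_axial = -(-3.51 × 10⁻⁵) / 0.3
  epsilon_axial = 0.000117
Final answer: epsilon_axial = 0.000117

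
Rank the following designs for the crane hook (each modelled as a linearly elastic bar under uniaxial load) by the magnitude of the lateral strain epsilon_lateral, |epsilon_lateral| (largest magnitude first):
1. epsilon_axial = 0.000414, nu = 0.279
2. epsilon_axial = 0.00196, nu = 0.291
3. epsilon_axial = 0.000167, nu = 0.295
Model: a linearly elastic bar under uniaxial load, so epsilon_lateral = -nu·epsilon_axial (SI units).
  Case 1: epsilon_lateral = -(0.279 × 0.000414) = -0.0001155
  Case 2: epsilon_lateral = -(0.291 × 0.00196) = -0.0005704
  Case 3: epsilon_lateral = -(0.295 × 0.000167) = -4.926 × 10⁻⁵
Ordering by |epsilon_lateral|: 0.0005704 (case 2) > 0.0001155 (case 1) > 4.926 × 10⁻⁵ (case 3)
Final answer: 2, 1, 3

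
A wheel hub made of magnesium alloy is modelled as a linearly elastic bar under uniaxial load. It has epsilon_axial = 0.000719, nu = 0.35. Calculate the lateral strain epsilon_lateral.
Model: a linearly elastic bar under uniaxial load, so epsilon_lateral = -nu·epsilon_axial.
Substitute:
  epsilon_lateral = -(0.35 × 0.000719)
  epsilon_lateral = -0.0002517
Final answer: epsilon_lateral = -0.0002517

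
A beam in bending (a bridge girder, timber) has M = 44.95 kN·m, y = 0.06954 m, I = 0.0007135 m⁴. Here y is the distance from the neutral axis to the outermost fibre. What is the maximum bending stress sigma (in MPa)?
Model: a beam in bending, so sigma = (M·y) / I.
Convert to SI units:
  M = 44.95 kN·m = 44950 N·m
Substitute:
  sigma = (44950 × 0.06954) / 0.0007135
  sigma = 4.381 × 10⁶ Pa
Convert: sigma = 4.381 × 10⁶ Pa = 4.381 MPa
Final answer: sigma = 4.381 MPa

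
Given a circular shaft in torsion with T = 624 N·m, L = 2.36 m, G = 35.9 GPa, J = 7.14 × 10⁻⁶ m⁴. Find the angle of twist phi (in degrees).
Model: a circular shaft in torsion, so phi = (T·L) / (G·J).
Convert to SI units:
  G = 35.9 GPa = 3.59 × 10¹⁰ Pa
Substitute:
  phi = (624 × 2.36) / ((3.59 × 10¹⁰) × (7.14 × 10⁻⁶))
  phi = 0.005745 rad
Convert to degrees: phi = 0.005745 × 180/π = 0.3292°
Final answer: phi = 0.3292°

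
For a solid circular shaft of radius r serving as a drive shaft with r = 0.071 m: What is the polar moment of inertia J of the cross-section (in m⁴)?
Model: a solid circular shaft of radius r, so J = (π·r^4) / 2.
Substitute:
  J = (π × 0.071^4) / 2
  J = 3.992 × 10⁻⁵ m⁴
Final answer: J = 3.992 × 10⁻⁵ m⁴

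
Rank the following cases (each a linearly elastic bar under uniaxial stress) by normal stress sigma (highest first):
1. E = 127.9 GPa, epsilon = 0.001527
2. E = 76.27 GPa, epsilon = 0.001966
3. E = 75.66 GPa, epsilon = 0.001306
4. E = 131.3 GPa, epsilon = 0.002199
Model: a linearly elastic bar under uniaxial stress, so sigma = E·epsilon (SI units).
  Case 1: sigma = (1.279 × 10¹¹) × 0.001527 = 1.953 × 10⁸ Pa = 195.3 MPa
  Case 2: sigma = (7.627 × 10¹⁰) × 0.001966 = 1.499 × 10⁸ Pa = 149.9 MPa
  Case 3: sigma = (7.566 × 10¹⁰) × 0.001306 = 9.881 × 10⁷ Pa = 98.81 MPa
  Case 4: sigma = (1.313 × 10¹¹) × 0.002199 = 2.887 × 10⁸ Pa = 288.7 MPa
Ordering: 288.7 MPa (case 4) > 195.3 MPa (case 1) > 149.9 MPa (case 2) > 98.81 MPa (case 3)
Final answer: 4, 1, 2, 3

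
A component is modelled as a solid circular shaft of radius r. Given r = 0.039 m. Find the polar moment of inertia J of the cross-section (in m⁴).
Model: a solid circular shaft of radius r, so J = (π·r^4) / 2.
Substitute:
  J = (π × 0.039^4) / 2
  J = 3.634 × 10⁻⁶ m⁴
Final answer: J = 3.634 × 10⁻⁶ m⁴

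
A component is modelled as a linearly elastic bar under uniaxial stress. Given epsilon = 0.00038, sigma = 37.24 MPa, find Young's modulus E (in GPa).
Model: a linearly elastic bar under uniaxial stress, so sigma = E·epsilon.
Solve for E: E = sigma / epsilon.
Convert to SI units:
  sigma = 37.24 MPa = 3.724 × 10⁷ Pa
Substitute:
  E = (3.724 × 10⁷) / 0.00038
  E = 9.8 × 10¹⁰ Pa
Convert: E = 9.8 × 10¹⁰ Pa = 98 GPa
Final answer: E = 98 GPa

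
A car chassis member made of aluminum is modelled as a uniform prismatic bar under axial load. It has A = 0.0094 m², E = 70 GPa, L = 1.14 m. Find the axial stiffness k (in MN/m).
Model: a uniform prismatic bar under axial load, so k = (A·E) / L.
Convert to SI units:
  E = 70 GPa = 7 × 10¹⁰ Pa
Substitute:
  k = (0.0094 × (7 × 10¹⁰)) / 1.14
  k = 5.772 × 10⁸ N/m
Convert: k = 5.772 × 10⁸ N/m = 577.2 MN/m
Final answer: k = 577.2 MN/m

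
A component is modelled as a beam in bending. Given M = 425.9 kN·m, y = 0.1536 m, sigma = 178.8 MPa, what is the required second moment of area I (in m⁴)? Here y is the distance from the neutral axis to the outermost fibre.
Model: a beam in bending, so sigma = (M·y) / I.
Solve for I: I = (M·y) / sigma.
Convert to SI units:
  M = 425.9 kN·m = 425900 N·m
  sigma = 178.8 MPa = 1.788 × 10⁸ Pa
Substitute:
  I = (425900 × 0.1536) / (1.788 × 10⁸)
  I = 0.0003659 m⁴
Final answer: I = 0.0003659 m⁴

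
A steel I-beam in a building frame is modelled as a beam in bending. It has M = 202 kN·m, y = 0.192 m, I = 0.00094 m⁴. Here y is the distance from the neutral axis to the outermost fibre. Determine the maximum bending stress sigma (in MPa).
Model: a beam in bending, so sigma = (M·y) / I.
Convert to SI units:
  M = 202 kN·m = 202000 N·m
Substitute:
  sigma = (202000 × 0.192) / 0.00094
  sigma = 4.126 × 10⁷ Pa
Convert: sigma = 4.126 × 10⁷ Pa = 41.26 MPa
Final answer: sigma = 41.26 MPa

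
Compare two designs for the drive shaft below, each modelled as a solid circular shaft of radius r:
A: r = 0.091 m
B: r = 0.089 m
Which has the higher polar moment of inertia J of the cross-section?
Model: a solid circular shaft of radius r, so J = (π·r^4) / 2 (SI units).
  A: J = (π × 0.091^4) / 2 = 0.0001077 m⁴
  B: J = (π × 0.089^4) / 2 = 9.856 × 10⁻⁵ m⁴
0.0001077 m⁴ > 9.856 × 10⁻⁵ m⁴, so A is larger.
Final answer: A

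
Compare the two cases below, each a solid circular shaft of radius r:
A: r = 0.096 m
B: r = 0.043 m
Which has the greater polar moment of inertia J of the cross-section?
Model: a solid circular shaft of radius r, so J = (π·r^4) / 2 (SI units).
  A: J = (π × 0.096^4) / 2 = 0.0001334 m⁴
  B: J = (π × 0.043^4) / 2 = 5.37 × 10⁻⁶ m⁴
0.0001334 m⁴ > 5.37 × 10⁻⁶ m⁴, so A is larger.
Final answer: A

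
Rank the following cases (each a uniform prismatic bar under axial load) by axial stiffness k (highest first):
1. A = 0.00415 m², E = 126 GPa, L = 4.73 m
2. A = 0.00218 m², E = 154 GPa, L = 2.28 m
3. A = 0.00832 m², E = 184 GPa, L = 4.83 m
Model: a uniform prismatic bar under axial load, so k = (A·E) / L (SI units).
  Case 1: k = (0.00415 × (1.26 × 10¹¹)) / 4.73 = 1.105 × 10⁸ N/m = 110.5 MN/m
  Case 2: k = (0.00218 × (1.54 × 10¹¹)) / 2.28 = 1.472 × 10⁸ N/m = 147.2 MN/m
  Case 3: k = (0.00832 × (1.84 × 10¹¹)) / 4.83 = 3.17 × 10⁸ N/m = 317 MN/m
Ordering: 317 MN/m (case 3) > 147.2 MN/m (case 2) > 110.5 MN/m (case 1)
Final answer: 3, 2, 1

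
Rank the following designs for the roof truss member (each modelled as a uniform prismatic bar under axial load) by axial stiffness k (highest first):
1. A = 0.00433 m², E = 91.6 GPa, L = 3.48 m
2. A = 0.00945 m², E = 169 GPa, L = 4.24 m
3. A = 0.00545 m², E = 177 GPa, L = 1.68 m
Model: a uniform prismatic bar under axial load, so k = (A·E) / L (SI units).
  Case 1: k = (0.00433 × (9.16 × 10¹⁰)) / 3.48 = 1.14 × 10⁸ N/m = 114 MN/m
  Case 2: k = (0.00945 × (1.69 × 10¹¹)) / 4.24 = 3.767 × 10⁸ N/m = 376.7 MN/m
  Case 3: k = (0.00545 × (1.77 × 10¹¹)) / 1.68 = 5.742 × 10⁸ N/m = 574.2 MN/m
Ordering: 574.2 MN/m (case 3) > 376.7 MN/m (case 2) > 114 MN/m (case 1)
Final answer: 3, 2, 1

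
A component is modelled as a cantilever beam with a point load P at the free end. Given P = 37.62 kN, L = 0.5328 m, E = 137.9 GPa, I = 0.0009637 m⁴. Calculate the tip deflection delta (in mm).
Model: a cantilever beam with a point load P at the free end, so delta = (P·L^3) / (3·E·I).
Convert to SI units:
  P = 37.62 kN = 37620 N
  E = 137.9 GPa = 1.379 × 10¹¹ Pa
Substitute:
  delta = (37620 × 0.5328^3) / (3 × (1.379 × 10¹¹) × 0.0009637)
  delta = 1.427 × 10⁻⁵ m
Convert: delta = 1.427 × 10⁻⁵ m = 0.01427 mm
Final answer: delta = 0.01427 mm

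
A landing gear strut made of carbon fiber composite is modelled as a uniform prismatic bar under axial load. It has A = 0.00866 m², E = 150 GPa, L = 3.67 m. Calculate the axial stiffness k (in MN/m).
Model: a uniform prismatic bar under axial load, so k = (A·E) / L.
Convert to SI units:
  E = 150 GPa = 1.5 × 10¹¹ Pa
Substitute:
  k = (0.00866 × (1.5 × 10¹¹)) / 3.67
  k = 3.54 × 10⁸ N/m
Convert: k = 3.54 × 10⁸ N/m = 354 MN/m
Final answer: k = 354 MN/m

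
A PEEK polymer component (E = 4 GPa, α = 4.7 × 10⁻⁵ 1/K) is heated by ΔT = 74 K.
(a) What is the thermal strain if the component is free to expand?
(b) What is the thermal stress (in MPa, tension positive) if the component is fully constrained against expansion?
(a) Free thermal strain ε_th = α·ΔT = (4.7 × 10⁻⁵) × 74 = 0.003478
(b) Fully constrained, the expansion is suppressed, so σ = -E·α·ΔT. Convert E = 4 GPa = 4 × 10⁹ Pa.
  σ = -(4 × 10⁹) × (4.7 × 10⁻⁵) × 74 = -1.391 × 10⁷ Pa = -13.91 MPa (compressive)
Final answer: (a) ε_th = 0.003478, (b) σ = -13.91 MPa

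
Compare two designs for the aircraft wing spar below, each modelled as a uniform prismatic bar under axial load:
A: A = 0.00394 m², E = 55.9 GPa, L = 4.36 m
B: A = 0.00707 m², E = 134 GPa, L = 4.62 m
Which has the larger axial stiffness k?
Model: a uniform prismatic bar under axial load, so k = (A·E) / L (SI units).
  A: k = (0.00394 × (5.59 × 10¹⁰)) / 4.36 = 5.052 × 10⁷ N/m = 50.52 MN/m
  B: k = (0.00707 × (1.34 × 10¹¹)) / 4.62 = 2.051 × 10⁸ N/m = 205.1 MN/m
205.1 MN/m > 50.52 MN/m, so B is larger.
Final answer: B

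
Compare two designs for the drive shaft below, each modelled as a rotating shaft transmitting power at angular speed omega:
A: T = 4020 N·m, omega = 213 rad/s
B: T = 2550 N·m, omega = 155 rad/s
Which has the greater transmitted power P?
Model: a rotating shaft transmitting power at angular speed omega, so P = T·omega (SI units).
  A: P = 4020 × 213 = 856300 W = 856.3 kW
  B: P = 2550 × 155 = 395200 W = 395.2 kW
856.3 kW > 395.2 kW, so A is larger.
Final answer: A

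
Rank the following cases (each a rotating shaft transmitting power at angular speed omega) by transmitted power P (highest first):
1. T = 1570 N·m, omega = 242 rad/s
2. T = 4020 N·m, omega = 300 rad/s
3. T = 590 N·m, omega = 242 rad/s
Model: a rotating shaft transmitting power at angular speed omega, so P = T·omega (SI units).
  Case 1: P = 1570 × 242 = 379900 W = 379.9 kW
  Case 2: P = 4020 × 300 = 1.206 × 10⁶ W = 1206 kW
  Case 3: P = 590 × 242 = 142800 W = 142.8 kW
Ordering: 1206 kW (case 2) > 379.9 kW (case 1) > 142.8 kW (case 3)
Final answer: 2, 1, 3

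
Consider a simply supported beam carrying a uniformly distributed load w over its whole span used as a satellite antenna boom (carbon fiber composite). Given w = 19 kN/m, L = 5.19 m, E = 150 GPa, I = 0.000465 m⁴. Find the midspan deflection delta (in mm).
Model: a simply supported beam carrying a uniformly distributed load w over its whole span, so delta = (5·w·L^4) / (384·E·I).
Convert to SI units:
  w = 19 kN/m = 19000 N/m
  E = 150 GPa = 1.5 × 10¹¹ Pa
Substitute:
  delta = (5 × 19000 × 5.19^4) / (384 × (1.5 × 10¹¹) × 0.000465)
  delta = 0.002573 m
Convert: delta = 0.002573 m = 2.573 mm
Final answer: delta = 2.573 mm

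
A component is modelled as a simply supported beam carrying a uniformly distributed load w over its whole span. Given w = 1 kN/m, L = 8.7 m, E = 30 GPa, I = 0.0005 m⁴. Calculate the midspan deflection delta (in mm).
Model: a simply supported beam carrying a uniformly distributed load w over its whole span, so delta = (5·w·L^4) / (384·E·I).
Convert to SI units:
  w = 1 kN/m = 1000 N/m
  E = 30 GPa = 3 × 10¹⁰ Pa
Substitute:
  delta = (5 × 1000 × 8.7^4) / (384 × (3 × 10¹⁰) × 0.0005)
  delta = 0.004973 m
Convert: delta = 0.004973 m = 4.973 mm
Final answer: delta = 4.973 mm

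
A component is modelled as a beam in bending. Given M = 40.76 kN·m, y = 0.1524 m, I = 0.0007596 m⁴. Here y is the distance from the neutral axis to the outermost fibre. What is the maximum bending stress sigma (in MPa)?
Model: a beam in bending, so sigma = (M·y) / I.
Convert to SI units:
  M = 40.76 kN·m = 40760 N·m
Substitute:
  sigma = (40760 × 0.1524) / 0.0007596
  sigma = 8.178 × 10⁶ Pa
Convert: sigma = 8.178 × 10⁶ Pa = 8.178 MPa
Final answer: sigma = 8.178 MPa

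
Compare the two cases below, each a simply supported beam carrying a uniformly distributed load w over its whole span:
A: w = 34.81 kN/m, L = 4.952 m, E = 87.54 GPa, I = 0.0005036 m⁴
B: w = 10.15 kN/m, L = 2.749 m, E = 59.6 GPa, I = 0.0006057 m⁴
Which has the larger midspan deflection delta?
Model: a simply supported beam carrying a uniformly distributed load w over its whole span, so delta = (5·w·L^4) / (384·E·I) (SI units).
  A: delta = (5 × 34810 × 4.952^4) / (384 × (8.754 × 10¹⁰) × 0.0005036) = 0.006183 m = 6.183 mm
  B: delta = (5 × 10150 × 2.749^4) / (384 × (5.96 × 10¹⁰) × 0.0006057) = 0.0002091 m = 0.2091 mm
6.183 mm > 0.2091 mm, so A is larger.
Final answer: A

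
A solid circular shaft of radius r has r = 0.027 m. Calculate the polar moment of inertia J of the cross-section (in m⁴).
Model: a solid circular shaft of radius r, so J = (π·r^4) / 2.
Substitute:
  J = (π × 0.027^4) / 2
  J = 8.348 × 10⁻⁷ m⁴
Final answer: J = 8.348 × 10⁻⁷ m⁴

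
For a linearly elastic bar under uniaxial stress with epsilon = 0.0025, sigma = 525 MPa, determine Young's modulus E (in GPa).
Model: a linearly elastic bar under uniaxial stress, so sigma = E·epsilon.
Solve for E: E = sigma / epsilon.
Convert to SI units:
  sigma = 525 MPa = 5.25 × 10⁸ Pa
Substitute:
  E = (5.25 × 10⁸) / 0.0025
  E = 2.1 × 10¹¹ Pa
Convert: E = 2.1 × 10¹¹ Pa = 210 GPa
Final answer: E = 210 GPa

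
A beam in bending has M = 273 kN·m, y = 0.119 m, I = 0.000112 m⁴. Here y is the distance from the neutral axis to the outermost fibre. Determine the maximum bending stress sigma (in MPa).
Model: a beam in bending, so sigma = (M·y) / I.
Convert to SI units:
  M = 273 kN·m = 273000 N·m
Substitute:
  sigma = (273000 × 0.119) / 0.000112
  sigma = 2.901 × 10⁸ Pa
Convert: sigma = 2.901 × 10⁸ Pa = 290.1 MPa
Final answer: sigma = 290.1 MPa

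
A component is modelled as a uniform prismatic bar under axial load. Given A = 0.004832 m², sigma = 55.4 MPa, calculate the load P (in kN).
Model: a uniform prismatic bar under axial load, so sigma = P / A.
Solve for P: P = sigma·A.
Convert to SI units:
  sigma = 55.4 MPa = 5.54 × 10⁷ Pa
Substitute:
  P = (5.54 × 10⁷) × 0.004832
  P = 267700 N
Convert: P = 267700 N = 267.7 kN
Final answer: P = 267.7 kN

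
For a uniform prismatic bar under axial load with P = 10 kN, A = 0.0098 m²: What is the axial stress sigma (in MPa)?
Model: a uniform prismatic bar under axial load, so sigma = P / A.
Convert to SI units:
  P = 10 kN = 10000 N
Substitute:
  sigma = 10000 / 0.0098
  sigma = 1.02 × 10⁶ Pa
Convert: sigma = 1.02 × 10⁶ Pa = 1.02 MPa
Final answer: sigma = 1.02 MPa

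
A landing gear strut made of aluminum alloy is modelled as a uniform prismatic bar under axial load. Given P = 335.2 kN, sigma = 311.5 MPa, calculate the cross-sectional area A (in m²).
Model: a uniform prismatic bar under axial load, so sigma = P / A.
Solve for A: A = P / sigma.
Convert to SI units:
  P = 335.2 kN = 335200 N
  sigma = 311.5 MPa = 3.115 × 10⁸ Pa
Substitute:
  A = 335200 / (3.115 × 10⁸)
  A = 0.001076 m²
Final answer: A = 0.001076 m²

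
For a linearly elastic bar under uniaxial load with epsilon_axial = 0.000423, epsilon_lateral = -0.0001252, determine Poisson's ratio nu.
Model: a linearly elastic bar under uniaxial load, so epsilon_lateral = -nu·epsilon_axial.
Solve for nu: nu = -epsilon_lateral / epsilon_axial.
Substitute:
  nu = -(-0.0001252) / 0.000423
  nu = 0.296
Final answer: nu = 0.296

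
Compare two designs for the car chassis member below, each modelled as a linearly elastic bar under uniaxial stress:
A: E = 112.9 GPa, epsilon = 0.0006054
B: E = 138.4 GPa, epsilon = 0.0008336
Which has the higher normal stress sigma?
Model: a linearly elastic bar under uniaxial stress, so sigma = E·epsilon (SI units).
  A: sigma = (1.129 × 10¹¹) × 0.0006054 = 6.835 × 10⁷ Pa = 68.35 MPa
  B: sigma = (1.384 × 10¹¹) × 0.0008336 = 1.154 × 10⁸ Pa = 115.4 MPa
115.4 MPa > 68.35 MPa, so B is larger.
Final answer: B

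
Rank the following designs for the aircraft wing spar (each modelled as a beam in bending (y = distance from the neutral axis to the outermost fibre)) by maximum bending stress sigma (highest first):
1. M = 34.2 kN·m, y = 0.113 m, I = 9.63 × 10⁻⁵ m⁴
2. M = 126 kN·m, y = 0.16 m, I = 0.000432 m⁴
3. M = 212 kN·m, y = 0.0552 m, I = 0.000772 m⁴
Model: a beam in bending (y = distance from the neutral axis to the outermost fibre), so sigma = (M·y) / I (SI units).
  Case 1: sigma = (34200 × 0.113) / (9.63 × 10⁻⁵) = 4.013 × 10⁷ Pa = 40.13 MPa
  Case 2: sigma = (126000 × 0.16) / 0.000432 = 4.667 × 10⁷ Pa = 46.67 MPa
  Case 3: sigma = (212000 × 0.0552) / 0.000772 = 1.516 × 10⁷ Pa = 15.16 MPa
Ordering: 46.67 MPa (case 2) > 40.13 MPa (case 1) > 15.16 MPa (case 3)
Final answer: 2, 1, 3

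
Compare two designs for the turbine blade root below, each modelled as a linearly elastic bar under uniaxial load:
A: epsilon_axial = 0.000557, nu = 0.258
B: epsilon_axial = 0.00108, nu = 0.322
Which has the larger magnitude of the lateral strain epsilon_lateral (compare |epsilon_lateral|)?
Model: a linearly elastic bar under uniaxial load, so epsilon_lateral = -nu·epsilon_axial (SI units).
  A: epsilon_lateral = -(0.258 × 0.000557) = -0.0001437
  B: epsilon_lateral = -(0.322 × 0.00108) = -0.0003478
|epsilon_lateral|: A = 0.0001437, B = 0.0003478, so B is larger in magnitude.
Final answer: B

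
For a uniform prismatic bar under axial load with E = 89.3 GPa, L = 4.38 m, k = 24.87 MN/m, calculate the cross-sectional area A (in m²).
Model: a uniform prismatic bar under axial load, so k = (A·E) / L.
Solve for A: A = (k·L) / E.
Convert to SI units:
  E = 89.3 GPa = 8.93 × 10¹⁰ Pa
  k = 24.87 MN/m = 2.487 × 10⁷ N/m
Substitute:
  A = ((2.487 × 10⁷) × 4.38) / (8.93 × 10¹⁰)
  A = 0.00122 m²
Final answer: A = 0.00122 m²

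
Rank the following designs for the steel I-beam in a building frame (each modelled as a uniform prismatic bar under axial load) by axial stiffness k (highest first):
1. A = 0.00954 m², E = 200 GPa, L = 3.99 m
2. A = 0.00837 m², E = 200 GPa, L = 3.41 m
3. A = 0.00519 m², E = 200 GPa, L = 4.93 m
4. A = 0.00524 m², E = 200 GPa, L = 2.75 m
Model: a uniform prismatic bar under axial load, so k = (A·E) / L (SI units).
  Case 1: k = (0.00954 × (2 × 10¹¹)) / 3.99 = 4.782 × 10⁸ N/m = 478.2 MN/m
  Case 2: k = (0.00837 × (2 × 10¹¹)) / 3.41 = 4.909 × 10⁸ N/m = 490.9 MN/m
  Case 3: k = (0.00519 × (2 × 10¹¹)) / 4.93 = 2.105 × 10⁸ N/m = 210.5 MN/m
  Case 4: k = (0.00524 × (2 × 10¹¹)) / 2.75 = 3.811 × 10⁸ N/m = 381.1 MN/m
Ordering: 490.9 MN/m (case 2) > 478.2 MN/m (case 1) > 381.1 MN/m (case 4) > 210.5 MN/m (case 3)
Final answer: 2, 1, 4, 3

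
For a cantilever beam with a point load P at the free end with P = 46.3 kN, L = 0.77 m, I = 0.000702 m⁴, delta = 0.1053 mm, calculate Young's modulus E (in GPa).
Model: a cantilever beam with a point load P at the free end, so delta = (P·L^3) / (3·E·I).
Solve for E: E = (P·L^3) / (3·delta·I).
Convert to SI units:
  P = 46.3 kN = 46300 N
  delta = 0.1053 mm = 0.0001053 m
Substitute:
  E = (46300 × 0.77^3) / (3 × 0.0001053 × 0.000702)
  E = 9.532 × 10¹⁰ Pa
Convert: E = 9.532 × 10¹⁰ Pa = 95.32 GPa
Final answer: E = 95.32 GPa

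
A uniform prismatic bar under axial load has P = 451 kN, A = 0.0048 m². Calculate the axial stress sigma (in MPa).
Model: a uniform prismatic bar under axial load, so sigma = P / A.
Convert to SI units:
  P = 451 kN = 451000 N
Substitute:
  sigma = 451000 / 0.0048
  sigma = 9.396 × 10⁷ Pa
Convert: sigma = 9.396 × 10⁷ Pa = 93.96 MPa
Final answer: sigma = 93.96 MPa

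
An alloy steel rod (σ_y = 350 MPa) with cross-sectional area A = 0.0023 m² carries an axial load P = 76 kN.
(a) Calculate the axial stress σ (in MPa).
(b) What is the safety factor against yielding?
(a) Axial stress σ = P/A. Convert P = 76 kN = 76000 N.
  σ = 76000 / 0.0023 = 3.304 × 10⁷ Pa = 33.04 MPa
(b) Safety factor SF = σ_y/σ = 350 / 33.04 = 10.59
Final answer: (a) σ = 33.04 MPa, (b) SF = 10.59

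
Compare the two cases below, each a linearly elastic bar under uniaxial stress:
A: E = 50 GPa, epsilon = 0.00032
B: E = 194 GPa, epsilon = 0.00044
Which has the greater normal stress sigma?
Model: a linearly elastic bar under uniaxial stress, so sigma = E·epsilon (SI units).
  A: sigma = (5 × 10¹⁰) × 0.00032 = 1.6 × 10⁷ Pa = 16 MPa
  B: sigma = (1.94 × 10¹¹) × 0.00044 = 8.536 × 10⁷ Pa = 85.36 MPa
85.36 MPa > 16 MPa, so B is larger.
Final answer: B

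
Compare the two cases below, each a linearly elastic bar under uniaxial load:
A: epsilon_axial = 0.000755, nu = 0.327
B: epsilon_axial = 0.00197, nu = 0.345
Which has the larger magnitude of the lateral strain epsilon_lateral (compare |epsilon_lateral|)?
Model: a linearly elastic bar under uniaxial load, so epsilon_lateral = -nu·epsilon_axial (SI units).
  A: epsilon_lateral = -(0.327 × 0.000755) = -0.0002469
  B: epsilon_lateral = -(0.345 × 0.00197) = -0.0006796
|epsilon_lateral|: A = 0.0002469, B = 0.0006796, so B is larger in magnitude.
Final answer: B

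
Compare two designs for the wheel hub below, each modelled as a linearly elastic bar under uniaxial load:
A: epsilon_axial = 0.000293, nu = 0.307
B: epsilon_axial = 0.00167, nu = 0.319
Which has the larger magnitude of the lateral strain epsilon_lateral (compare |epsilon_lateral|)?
Model: a linearly elastic bar under uniaxial load, so epsilon_lateral = -nu·epsilon_axial (SI units).
  A: epsilon_lateral = -(0.307 × 0.000293) = -8.995 × 10⁻⁵
  B: epsilon_lateral = -(0.319 × 0.00167) = -0.0005327
|epsilon_lateral|: A = 8.995 × 10⁻⁵, B = 0.0005327, so B is larger in magnitude.
Final answer: B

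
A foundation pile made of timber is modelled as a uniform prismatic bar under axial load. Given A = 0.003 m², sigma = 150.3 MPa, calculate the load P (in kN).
Model: a uniform prismatic bar under axial load, so sigma = P / A.
Solve for P: P = sigma·A.
Convert to SI units:
  sigma = 150.3 MPa = 1.503 × 10⁸ Pa
Substitute:
  P = (1.503 × 10⁸) × 0.003
  P = 450900 N
Convert: P = 450900 N = 450.9 kN
Final answer: P = 450.9 kN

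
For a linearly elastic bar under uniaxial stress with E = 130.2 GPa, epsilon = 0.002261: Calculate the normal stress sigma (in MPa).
Model: a linearly elastic bar under uniaxial stress, so sigma = E·epsilon.
Convert to SI units:
  E = 130.2 GPa = 1.302 × 10¹¹ Pa
Substitute:
  sigma = (1.302 × 10¹¹) × 0.002261
  sigma = 2.944 × 10⁸ Pa
Convert: sigma = 2.944 × 10⁸ Pa = 294.4 MPa
Final answer: sigma = 294.4 MPa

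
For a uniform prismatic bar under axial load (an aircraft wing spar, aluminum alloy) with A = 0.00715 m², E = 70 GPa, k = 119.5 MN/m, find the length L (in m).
Model: a uniform prismatic bar under axial load, so k = (A·E) / L.
Solve for L: L = (A·E) / k.
Convert to SI units:
  E = 70 GPa = 7 × 10¹⁰ Pa
  k = 119.5 MN/m = 1.195 × 10⁸ N/m
Substitute:
  L = (0.00715 × (7 × 10¹⁰)) / (1.195 × 10⁸)
  L = 4.188 m
Final answer: L = 4.188 m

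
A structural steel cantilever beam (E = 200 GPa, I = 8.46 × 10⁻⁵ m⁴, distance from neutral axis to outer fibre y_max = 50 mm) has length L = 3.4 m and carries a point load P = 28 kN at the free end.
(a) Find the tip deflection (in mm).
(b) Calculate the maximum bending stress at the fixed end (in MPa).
(a) Tip deflection of a cantilever with an end point load: δ = P·L^3 / (3·E·I). Convert P = 28 kN = 28000 N, E = 200 GPa = 2 × 10¹¹ Pa.
  δ = (28000 × 3.4^3) / (3 × (2 × 10¹¹) × (8.46 × 10⁻⁵)) = 0.02168 m = 21.68 mm
(b) Maximum bending moment at the fixed end: M = P·L = 28000 × 3.4 = 95200 N·m. Convert y_max = 50 mm = 0.05 m.
  σ = M·y_max / I = (95200 × 0.05) / (8.46 × 10⁻⁵) = 5.626 × 10⁷ Pa = 56.26 MPa
Final answer: (a) δ = 21.68 mm, (b) σ = 56.26 MPa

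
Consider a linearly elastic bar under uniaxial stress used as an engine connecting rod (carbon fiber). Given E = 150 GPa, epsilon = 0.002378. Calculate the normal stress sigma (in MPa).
Model: a linearly elastic bar under uniaxial stress, so sigma = E·epsilon.
Convert to SI units:
  E = 150 GPa = 1.5 × 10¹¹ Pa
Substitute:
  sigma = (1.5 × 10¹¹) × 0.002378
  sigma = 3.567 × 10⁸ Pa
Convert: sigma = 3.567 × 10⁸ Pa = 356.7 MPa
Final answer: sigma = 356.7 MPa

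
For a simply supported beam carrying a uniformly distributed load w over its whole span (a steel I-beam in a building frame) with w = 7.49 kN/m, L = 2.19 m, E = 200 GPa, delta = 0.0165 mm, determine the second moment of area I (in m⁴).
Model: a simply supported beam carrying a uniformly distributed load w over its whole span, so delta = (5·w·L^4) / (384·E·I).
Solve for I: I = (5·w·L^4) / (384·delta·E).
Convert to SI units:
  w = 7.49 kN/m = 7490 N/m
  E = 200 GPa = 2 × 10¹¹ Pa
  delta = 0.0165 mm = 1.65 × 10⁻⁵ m
Substitute:
  I = (5 × 7490 × 2.19^4) / (384 × (1.65 × 10⁻⁵) × (2 × 10¹¹))
  I = 0.0006798 m⁴
Final answer: I = 0.0006798 m⁴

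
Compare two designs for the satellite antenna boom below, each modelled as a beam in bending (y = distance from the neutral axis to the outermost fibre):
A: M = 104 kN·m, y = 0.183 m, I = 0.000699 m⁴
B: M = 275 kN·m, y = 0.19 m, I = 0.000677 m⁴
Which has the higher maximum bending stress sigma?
Model: a beam in bending (y = distance from the neutral axis to the outermost fibre), so sigma = (M·y) / I (SI units).
  A: sigma = (104000 × 0.183) / 0.000699 = 2.723 × 10⁷ Pa = 27.23 MPa
  B: sigma = (275000 × 0.19) / 0.000677 = 7.718 × 10⁷ Pa = 77.18 MPa
77.18 MPa > 27.23 MPa, so B is larger.
Final answer: B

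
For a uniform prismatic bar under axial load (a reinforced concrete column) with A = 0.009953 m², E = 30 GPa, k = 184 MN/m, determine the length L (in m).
Model: a uniform prismatic bar under axial load, so k = (A·E) / L.
Solve for L: L = (A·E) / k.
Convert to SI units:
  E = 30 GPa = 3 × 10¹⁰ Pa
  k = 184 MN/m = 1.84 × 10⁸ N/m
Substitute:
  L = (0.009953 × (3 × 10¹⁰)) / (1.84 × 10⁸)
  L = 1.623 m
Final answer: L = 1.623 m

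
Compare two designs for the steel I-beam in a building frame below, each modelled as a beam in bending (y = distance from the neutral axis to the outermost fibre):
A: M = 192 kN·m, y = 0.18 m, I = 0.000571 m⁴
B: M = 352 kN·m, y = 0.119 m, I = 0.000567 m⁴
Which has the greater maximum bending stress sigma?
Model: a beam in bending (y = distance from the neutral axis to the outermost fibre), so sigma = (M·y) / I (SI units).
  A: sigma = (192000 × 0.18) / 0.000571 = 6.053 × 10⁷ Pa = 60.53 MPa
  B: sigma = (352000 × 0.119) / 0.000567 = 7.388 × 10⁷ Pa = 73.88 MPa
73.88 MPa > 60.53 MPa, so B is larger.
Final answer: B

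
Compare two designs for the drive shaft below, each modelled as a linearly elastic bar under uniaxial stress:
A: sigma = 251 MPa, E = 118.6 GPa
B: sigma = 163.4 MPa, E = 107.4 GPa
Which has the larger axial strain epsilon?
Model: a linearly elastic bar under uniaxial stress, so epsilon = sigma / E (SI units).
  A: epsilon = (2.51 × 10⁸) / (1.186 × 10¹¹) = 0.002116
  B: epsilon = (1.634 × 10⁸) / (1.074 × 10¹¹) = 0.001521
0.002116 > 0.001521, so A is larger.
Final answer: A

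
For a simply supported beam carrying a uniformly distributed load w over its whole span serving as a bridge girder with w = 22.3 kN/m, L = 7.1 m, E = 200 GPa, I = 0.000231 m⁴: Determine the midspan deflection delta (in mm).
Model: a simply supported beam carrying a uniformly distributed load w over its whole span, so delta = (5·w·L^4) / (384·E·I).
Convert to SI units:
  w = 22.3 kN/m = 22300 N/m
  E = 200 GPa = 2 × 10¹¹ Pa
Substitute:
  delta = (5 × 22300 × 7.1^4) / (384 × (2 × 10¹¹) × 0.000231)
  delta = 0.01597 m
Convert: delta = 0.01597 m = 15.97 mm
Final answer: delta = 15.97 mm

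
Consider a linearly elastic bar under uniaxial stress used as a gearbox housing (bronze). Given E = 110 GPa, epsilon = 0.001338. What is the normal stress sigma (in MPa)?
Model: a linearly elastic bar under uniaxial stress, so sigma = E·epsilon.
Convert to SI units:
  E = 110 GPa = 1.1 × 10¹¹ Pa
Substitute:
  sigma = (1.1 × 10¹¹) × 0.001338
  sigma = 1.472 × 10⁸ Pa
Convert: sigma = 1.472 × 10⁸ Pa = 147.2 MPa
Final answer: sigma = 147.2 MPa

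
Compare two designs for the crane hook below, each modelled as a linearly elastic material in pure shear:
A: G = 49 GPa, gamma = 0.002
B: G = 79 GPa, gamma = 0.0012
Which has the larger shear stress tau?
Model: a linearly elastic material in pure shear, so tau = G·gamma (SI units).
  A: tau = (4.9 × 10¹⁰) × 0.002 = 9.8 × 10⁷ Pa = 98 MPa
  B: tau = (7.9 × 10¹⁰) × 0.0012 = 9.48 × 10⁷ Pa = 94.8 MPa
98 MPa > 94.8 MPa, so A is larger.
Final answer: A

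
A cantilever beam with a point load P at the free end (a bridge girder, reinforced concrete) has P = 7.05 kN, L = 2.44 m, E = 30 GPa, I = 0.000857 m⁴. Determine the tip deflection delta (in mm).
Model: a cantilever beam with a point load P at the free end, so delta = (P·L^3) / (3·E·I).
Convert to SI units:
  P = 7.05 kN = 7050 N
  E = 30 GPa = 3 × 10¹⁰ Pa
Substitute:
  delta = (7050 × 2.44^3) / (3 × (3 × 10¹⁰) × 0.000857)
  delta = 0.001328 m
Convert: delta = 0.001328 m = 1.328 mm
Final answer: delta = 1.328 mm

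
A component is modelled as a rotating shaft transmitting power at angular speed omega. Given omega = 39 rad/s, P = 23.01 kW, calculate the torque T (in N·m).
Model: a rotating shaft transmitting power at angular speed omega, so P = T·omega.
Solve for T: T = P / omega.
Convert to SI units:
  P = 23.01 kW = 23010 W
Substitute:
  T = 23010 / 39
  T = 590 N·m
Final answer: T = 590 N·m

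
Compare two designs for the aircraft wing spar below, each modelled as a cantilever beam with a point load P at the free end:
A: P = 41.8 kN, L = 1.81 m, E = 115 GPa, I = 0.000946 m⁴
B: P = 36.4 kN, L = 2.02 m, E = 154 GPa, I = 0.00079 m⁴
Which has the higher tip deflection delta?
Model: a cantilever beam with a point load P at the free end, so delta = (P·L^3) / (3·E·I) (SI units).
  A: delta = (41800 × 1.81^3) / (3 × (1.15 × 10¹¹) × 0.000946) = 0.0007595 m = 0.7595 mm
  B: delta = (36400 × 2.02^3) / (3 × (1.54 × 10¹¹) × 0.00079) = 0.000822 m = 0.822 mm
0.822 mm > 0.7595 mm, so B is larger.
Final answer: B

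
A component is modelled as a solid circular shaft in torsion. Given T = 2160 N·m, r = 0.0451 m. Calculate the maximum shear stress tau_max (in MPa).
Model: a solid circular shaft in torsion, so tau_max = (2·T) / (π·r^3).
Substitute:
  tau_max = (2 × 2160) / (π × 0.0451^3)
  tau_max = 1.499 × 10⁷ Pa
Convert: tau_max = 1.499 × 10⁷ Pa = 14.99 MPa
Final answer: tau_max = 14.99 MPa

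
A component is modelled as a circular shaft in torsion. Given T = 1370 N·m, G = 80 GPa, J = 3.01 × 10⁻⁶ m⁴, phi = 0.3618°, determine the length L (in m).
Model: a circular shaft in torsion, so phi = (T·L) / (G·J).
Solve for L: L = (phi·G·J) / T.
Convert to SI units:
  G = 80 GPa = 8 × 10¹⁰ Pa
  phi = 0.3618° = 0.006315 rad
Substitute:
  L = (0.006315 × (8 × 10¹⁰) × (3.01 × 10⁻⁶)) / 1370
  L = 1.11 m
Final answer: L = 1.11 m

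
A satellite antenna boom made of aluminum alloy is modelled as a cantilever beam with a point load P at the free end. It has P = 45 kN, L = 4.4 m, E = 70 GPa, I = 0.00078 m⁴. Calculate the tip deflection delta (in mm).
Model: a cantilever beam with a point load P at the free end, so delta = (P·L^3) / (3·E·I).
Convert to SI units:
  P = 45 kN = 45000 N
  E = 70 GPa = 7 × 10¹⁰ Pa
Substitute:
  delta = (45000 × 4.4^3) / (3 × (7 × 10¹⁰) × 0.00078)
  delta = 0.0234 m
Convert: delta = 0.0234 m = 23.4 mm
Final answer: delta = 23.4 mm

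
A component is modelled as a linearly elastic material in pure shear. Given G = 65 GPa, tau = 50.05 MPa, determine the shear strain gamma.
Model: a linearly elastic material in pure shear, so tau = G·gamma.
Solve for gamma: gamma = tau / G.
Convert to SI units:
  G = 65 GPa = 6.5 × 10¹⁰ Pa
  tau = 50.05 MPa = 5.005 × 10⁷ Pa
Substitute:
  gamma = (5.005 × 10⁷) / (6.5 × 10¹⁰)
  gamma = 0.00077
Final answer: gamma = 0.00077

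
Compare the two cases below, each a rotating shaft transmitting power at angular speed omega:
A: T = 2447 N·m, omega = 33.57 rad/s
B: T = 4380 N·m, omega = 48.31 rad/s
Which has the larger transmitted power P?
Model: a rotating shaft transmitting power at angular speed omega, so P = T·omega (SI units).
  A: P = 2447 × 33.57 = 82150 W = 82.15 kW
  B: P = 4380 × 48.31 = 211600 W = 211.6 kW
211.6 kW > 82.15 kW, so B is larger.
Final answer: B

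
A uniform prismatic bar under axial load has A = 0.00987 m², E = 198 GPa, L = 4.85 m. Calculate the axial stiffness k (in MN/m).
Model: a uniform prismatic bar under axial load, so k = (A·E) / L.
Convert to SI units:
  E = 198 GPa = 1.98 × 10¹¹ Pa
Substitute:
  k = (0.00987 × (1.98 × 10¹¹)) / 4.85
  k = 4.029 × 10⁸ N/m
Convert: k = 4.029 × 10⁸ N/m = 402.9 MN/m
Final answer: k = 402.9 MN/m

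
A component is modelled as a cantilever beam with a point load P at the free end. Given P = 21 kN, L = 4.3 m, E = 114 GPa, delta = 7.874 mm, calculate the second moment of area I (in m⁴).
Model: a cantilever beam with a point load P at the free end, so delta = (P·L^3) / (3·E·I).
Solve for I: I = (P·L^3) / (3·delta·E).
Convert to SI units:
  P = 21 kN = 21000 N
  E = 114 GPa = 1.14 × 10¹¹ Pa
  delta = 7.874 mm = 0.007874 m
Substitute:
  I = (21000 × 4.3^3) / (3 × 0.007874 × (1.14 × 10¹¹))
  I = 0.00062 m⁴
Final answer: I = 0.00062 m⁴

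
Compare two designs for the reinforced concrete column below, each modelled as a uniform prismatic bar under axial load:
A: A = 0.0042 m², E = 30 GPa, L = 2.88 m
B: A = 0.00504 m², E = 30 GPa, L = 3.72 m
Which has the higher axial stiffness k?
Model: a uniform prismatic bar under axial load, so k = (A·E) / L (SI units).
  A: k = (0.0042 × (3 × 10¹⁰)) / 2.88 = 4.375 × 10⁷ N/m = 43.75 MN/m
  B: k = (0.00504 × (3 × 10¹⁰)) / 3.72 = 4.065 × 10⁷ N/m = 40.65 MN/m
43.75 MN/m > 40.65 MN/m, so A is larger.
Final answer: A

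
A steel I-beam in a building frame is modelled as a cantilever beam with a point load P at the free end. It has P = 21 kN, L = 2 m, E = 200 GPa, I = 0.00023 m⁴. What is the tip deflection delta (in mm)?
Model: a cantilever beam with a point load P at the free end, so delta = (P·L^3) / (3·E·I).
Convert to SI units:
  P = 21 kN = 21000 N
  E = 200 GPa = 2 × 10¹¹ Pa
Substitute:
  delta = (21000 × 2^3) / (3 × (2 × 10¹¹) × 0.00023)
  delta = 0.001217 m
Convert: delta = 0.001217 m = 1.217 mm
Final answer: delta = 1.217 mm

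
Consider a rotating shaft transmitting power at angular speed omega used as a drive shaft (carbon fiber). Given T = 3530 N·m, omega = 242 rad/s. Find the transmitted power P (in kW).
Model: a rotating shaft transmitting power at angular speed omega, so P = T·omega.
Substitute:
  P = 3530 × 242
  P = 854300 W
Convert: P = 854300 W = 854.3 kW
Final answer: P = 854.3 kW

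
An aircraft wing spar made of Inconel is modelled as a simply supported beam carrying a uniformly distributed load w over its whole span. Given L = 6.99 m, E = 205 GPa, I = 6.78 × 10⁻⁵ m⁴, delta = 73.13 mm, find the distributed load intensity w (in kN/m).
Model: a simply supported beam carrying a uniformly distributed load w over its whole span, so delta = (5·w·L^4) / (384·E·I).
Solve for w: w = (384·delta·E·I) / (5·L^4).
Convert to SI units:
  E = 205 GPa = 2.05 × 10¹¹ Pa
  delta = 73.13 mm = 0.07313 m
Substitute:
  w = (384 × 0.07313 × (2.05 × 10¹¹) × (6.78 × 10⁻⁵)) / (5 × 6.99^4)
  w = 32700 N/m
Convert: w = 32700 N/m = 32.7 kN/m
Final answer: w = 32.7 kN/m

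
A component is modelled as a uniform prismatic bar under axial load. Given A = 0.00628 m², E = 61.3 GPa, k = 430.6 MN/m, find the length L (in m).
Model: a uniform prismatic bar under axial load, so k = (A·E) / L.
Solve for L: L = (A·E) / k.
Convert to SI units:
  E = 61.3 GPa = 6.13 × 10¹⁰ Pa
  k = 430.6 MN/m = 4.306 × 10⁸ N/m
Substitute:
  L = (0.00628 × (6.13 × 10¹⁰)) / (4.306 × 10⁸)
  L = 0.894 m
Final answer: L = 0.894 m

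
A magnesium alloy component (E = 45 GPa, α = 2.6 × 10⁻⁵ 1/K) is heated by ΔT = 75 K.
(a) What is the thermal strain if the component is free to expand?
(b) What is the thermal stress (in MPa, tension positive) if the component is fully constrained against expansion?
(a) Free thermal strain ε_th = α·ΔT = (2.6 × 10⁻⁵) × 75 = 0.00195
(b) Fully constrained, the expansion is suppressed, so σ = -E·α·ΔT. Convert E = 45 GPa = 4.5 × 10¹⁰ Pa.
  σ = -(4.5 × 10¹⁰) × (2.6 × 10⁻⁵) × 75 = -8.775 × 10⁷ Pa = -87.75 MPa (compressive)
Final answer: (a) ε_th = 0.00195, (b) σ = -87.75 MPa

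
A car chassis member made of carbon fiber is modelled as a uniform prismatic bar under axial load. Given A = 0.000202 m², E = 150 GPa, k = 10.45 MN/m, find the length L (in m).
Model: a uniform prismatic bar under axial load, so k = (A·E) / L.
Solve for L: L = (A·E) / k.
Convert to SI units:
  E = 150 GPa = 1.5 × 10¹¹ Pa
  k = 10.45 MN/m = 1.045 × 10⁷ N/m
Substitute:
  L = (0.000202 × (1.5 × 10¹¹)) / (1.045 × 10⁷)
  L = 2.9 m
Final answer: L = 2.9 m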